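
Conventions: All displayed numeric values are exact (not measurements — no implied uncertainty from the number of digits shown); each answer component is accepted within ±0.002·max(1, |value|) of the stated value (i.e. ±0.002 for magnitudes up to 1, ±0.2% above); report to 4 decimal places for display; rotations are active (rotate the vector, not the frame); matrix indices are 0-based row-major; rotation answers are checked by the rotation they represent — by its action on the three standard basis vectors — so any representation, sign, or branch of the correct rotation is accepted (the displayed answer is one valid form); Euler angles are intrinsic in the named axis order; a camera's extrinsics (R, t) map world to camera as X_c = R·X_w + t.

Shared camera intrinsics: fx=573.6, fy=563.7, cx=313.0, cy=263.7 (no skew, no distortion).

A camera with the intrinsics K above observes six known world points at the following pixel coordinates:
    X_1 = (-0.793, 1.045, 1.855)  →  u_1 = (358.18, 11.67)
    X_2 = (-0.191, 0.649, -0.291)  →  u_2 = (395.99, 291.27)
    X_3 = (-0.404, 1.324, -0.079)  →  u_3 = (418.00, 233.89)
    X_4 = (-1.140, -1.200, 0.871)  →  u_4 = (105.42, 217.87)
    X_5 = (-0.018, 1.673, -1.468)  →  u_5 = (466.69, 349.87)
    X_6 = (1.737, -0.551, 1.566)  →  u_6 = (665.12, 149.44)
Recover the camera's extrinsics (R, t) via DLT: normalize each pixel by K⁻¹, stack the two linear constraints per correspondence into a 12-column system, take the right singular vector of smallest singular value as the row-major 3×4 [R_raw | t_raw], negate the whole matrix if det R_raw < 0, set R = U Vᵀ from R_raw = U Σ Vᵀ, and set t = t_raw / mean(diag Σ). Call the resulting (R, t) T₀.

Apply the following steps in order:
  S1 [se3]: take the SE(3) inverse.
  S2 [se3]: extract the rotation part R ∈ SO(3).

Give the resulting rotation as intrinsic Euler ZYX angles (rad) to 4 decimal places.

source (pnp_recover): camera pose = R=[0.7503 0.6570 -0.0729; 0.2654 -0.4004 -0.8771; -0.6054 0.6388 -0.4748], t=(0.3900, 0.2900, 4.1300)
after S1 (invert_se3): R=[0.7503 0.2654 -0.6054; 0.6570 -0.4004 0.6388; -0.0729 -0.8771 -0.4748], t=(2.1309, -2.7782, 2.2437)
after S2 (rot_of_se3): [0.7503 0.2654 -0.6054; 0.6570 -0.4004 0.6388; -0.0729 -0.8771 -0.4748]

rotation (euler_zyx) = (0.7192, 0.0730, -2.0670)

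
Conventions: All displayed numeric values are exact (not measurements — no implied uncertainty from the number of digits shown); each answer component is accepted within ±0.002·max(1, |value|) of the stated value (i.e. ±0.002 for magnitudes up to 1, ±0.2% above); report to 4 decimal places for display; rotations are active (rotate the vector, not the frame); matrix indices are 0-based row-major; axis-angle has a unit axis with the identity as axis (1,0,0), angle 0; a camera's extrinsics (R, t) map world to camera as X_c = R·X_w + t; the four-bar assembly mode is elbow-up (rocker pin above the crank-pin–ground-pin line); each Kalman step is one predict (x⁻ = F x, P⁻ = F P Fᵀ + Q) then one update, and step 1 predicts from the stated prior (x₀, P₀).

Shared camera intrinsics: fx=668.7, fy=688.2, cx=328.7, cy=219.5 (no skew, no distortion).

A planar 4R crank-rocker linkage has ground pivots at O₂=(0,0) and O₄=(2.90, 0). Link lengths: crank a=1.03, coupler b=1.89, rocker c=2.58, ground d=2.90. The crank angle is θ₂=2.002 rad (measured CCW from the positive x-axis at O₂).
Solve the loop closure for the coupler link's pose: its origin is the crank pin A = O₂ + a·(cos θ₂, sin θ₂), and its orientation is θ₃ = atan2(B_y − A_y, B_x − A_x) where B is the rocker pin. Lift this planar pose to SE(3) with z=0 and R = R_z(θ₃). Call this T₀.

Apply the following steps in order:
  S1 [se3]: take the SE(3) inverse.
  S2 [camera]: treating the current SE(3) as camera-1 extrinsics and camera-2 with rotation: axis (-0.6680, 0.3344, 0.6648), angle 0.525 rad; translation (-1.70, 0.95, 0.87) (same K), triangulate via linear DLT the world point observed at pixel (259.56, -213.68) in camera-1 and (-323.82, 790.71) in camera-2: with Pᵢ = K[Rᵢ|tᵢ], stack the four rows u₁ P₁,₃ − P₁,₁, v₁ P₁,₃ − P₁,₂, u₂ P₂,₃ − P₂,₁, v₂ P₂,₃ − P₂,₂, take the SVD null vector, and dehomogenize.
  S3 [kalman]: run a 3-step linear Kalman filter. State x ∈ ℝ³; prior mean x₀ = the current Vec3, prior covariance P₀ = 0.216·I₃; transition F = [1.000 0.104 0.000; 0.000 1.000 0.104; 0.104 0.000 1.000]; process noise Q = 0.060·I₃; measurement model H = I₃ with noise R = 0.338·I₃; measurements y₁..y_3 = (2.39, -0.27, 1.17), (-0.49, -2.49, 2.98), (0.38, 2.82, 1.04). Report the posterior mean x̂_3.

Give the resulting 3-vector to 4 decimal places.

result = (0.4094, 0.6145, 1.6632)

source (fourbar_fk): coupler pose = R=[0.8525 -0.5227 0.0000; 0.5227 0.8525 0.0000; 0.0000 0.0000 1.0000], t=(-0.4305, 0.9357, 0.0000)
after S1 (invert_se3): R=[0.8525 0.5227 0.0000; -0.5227 0.8525 0.0000; 0.0000 0.0000 1.0000], t=(-0.1221, -1.0227, 0.0000)
after S2 (triangulate): (-0.1586, 0.2690, 1.1288)
after S3 (kf_track): (0.4094, 0.6145, 1.6632)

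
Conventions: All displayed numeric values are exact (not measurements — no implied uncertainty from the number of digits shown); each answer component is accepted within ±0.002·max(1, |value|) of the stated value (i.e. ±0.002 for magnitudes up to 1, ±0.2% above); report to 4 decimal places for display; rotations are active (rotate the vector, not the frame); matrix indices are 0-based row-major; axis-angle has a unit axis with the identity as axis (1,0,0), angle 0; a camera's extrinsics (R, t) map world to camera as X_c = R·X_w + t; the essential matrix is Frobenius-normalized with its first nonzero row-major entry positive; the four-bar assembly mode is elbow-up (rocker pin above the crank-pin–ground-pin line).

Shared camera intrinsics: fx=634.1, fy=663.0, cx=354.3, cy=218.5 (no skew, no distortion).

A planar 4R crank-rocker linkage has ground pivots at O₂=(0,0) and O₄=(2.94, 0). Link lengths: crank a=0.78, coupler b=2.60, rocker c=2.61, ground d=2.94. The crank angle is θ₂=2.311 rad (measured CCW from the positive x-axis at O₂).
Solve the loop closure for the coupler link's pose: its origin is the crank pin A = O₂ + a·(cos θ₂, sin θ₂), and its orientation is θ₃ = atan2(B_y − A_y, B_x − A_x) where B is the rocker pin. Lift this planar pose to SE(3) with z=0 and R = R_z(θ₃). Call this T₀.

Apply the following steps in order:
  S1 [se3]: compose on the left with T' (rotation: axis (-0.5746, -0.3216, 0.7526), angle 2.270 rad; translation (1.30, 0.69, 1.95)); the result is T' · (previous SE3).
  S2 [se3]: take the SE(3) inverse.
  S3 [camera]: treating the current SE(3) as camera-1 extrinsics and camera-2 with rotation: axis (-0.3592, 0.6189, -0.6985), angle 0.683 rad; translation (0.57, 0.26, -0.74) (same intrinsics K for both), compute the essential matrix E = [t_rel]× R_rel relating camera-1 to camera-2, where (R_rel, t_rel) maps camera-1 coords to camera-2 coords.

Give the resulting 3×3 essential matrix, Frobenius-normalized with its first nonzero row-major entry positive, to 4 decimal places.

source (fourbar_fk): coupler pose = R=[0.7850 -0.6195 0.0000; 0.6195 0.7850 0.0000; 0.0000 0.0000 1.0000], t=(-0.5261, 0.5759, 0.0000)
after S1 (compose_se3): R=[-0.2479 -0.1512 -0.9569; 0.3972 -0.9168 0.0420; -0.8836 -0.3697 0.2873], t=(1.1963, -0.0455, 1.7121)
after S2 (invert_se3): R=[-0.2479 0.3972 -0.8836; -0.1512 -0.9168 -0.3697; -0.9569 0.0420 0.2873], t=(1.8275, 0.7720, 0.6547)
after S3 (essential): [0.0052 -0.0900 0.0893; -0.5236 0.0908 0.4644; -0.2236 0.5596 -0.3502]

matrix = [0.0052 -0.0900 0.0893; -0.5236 0.0908 0.4644; -0.2236 0.5596 -0.3502]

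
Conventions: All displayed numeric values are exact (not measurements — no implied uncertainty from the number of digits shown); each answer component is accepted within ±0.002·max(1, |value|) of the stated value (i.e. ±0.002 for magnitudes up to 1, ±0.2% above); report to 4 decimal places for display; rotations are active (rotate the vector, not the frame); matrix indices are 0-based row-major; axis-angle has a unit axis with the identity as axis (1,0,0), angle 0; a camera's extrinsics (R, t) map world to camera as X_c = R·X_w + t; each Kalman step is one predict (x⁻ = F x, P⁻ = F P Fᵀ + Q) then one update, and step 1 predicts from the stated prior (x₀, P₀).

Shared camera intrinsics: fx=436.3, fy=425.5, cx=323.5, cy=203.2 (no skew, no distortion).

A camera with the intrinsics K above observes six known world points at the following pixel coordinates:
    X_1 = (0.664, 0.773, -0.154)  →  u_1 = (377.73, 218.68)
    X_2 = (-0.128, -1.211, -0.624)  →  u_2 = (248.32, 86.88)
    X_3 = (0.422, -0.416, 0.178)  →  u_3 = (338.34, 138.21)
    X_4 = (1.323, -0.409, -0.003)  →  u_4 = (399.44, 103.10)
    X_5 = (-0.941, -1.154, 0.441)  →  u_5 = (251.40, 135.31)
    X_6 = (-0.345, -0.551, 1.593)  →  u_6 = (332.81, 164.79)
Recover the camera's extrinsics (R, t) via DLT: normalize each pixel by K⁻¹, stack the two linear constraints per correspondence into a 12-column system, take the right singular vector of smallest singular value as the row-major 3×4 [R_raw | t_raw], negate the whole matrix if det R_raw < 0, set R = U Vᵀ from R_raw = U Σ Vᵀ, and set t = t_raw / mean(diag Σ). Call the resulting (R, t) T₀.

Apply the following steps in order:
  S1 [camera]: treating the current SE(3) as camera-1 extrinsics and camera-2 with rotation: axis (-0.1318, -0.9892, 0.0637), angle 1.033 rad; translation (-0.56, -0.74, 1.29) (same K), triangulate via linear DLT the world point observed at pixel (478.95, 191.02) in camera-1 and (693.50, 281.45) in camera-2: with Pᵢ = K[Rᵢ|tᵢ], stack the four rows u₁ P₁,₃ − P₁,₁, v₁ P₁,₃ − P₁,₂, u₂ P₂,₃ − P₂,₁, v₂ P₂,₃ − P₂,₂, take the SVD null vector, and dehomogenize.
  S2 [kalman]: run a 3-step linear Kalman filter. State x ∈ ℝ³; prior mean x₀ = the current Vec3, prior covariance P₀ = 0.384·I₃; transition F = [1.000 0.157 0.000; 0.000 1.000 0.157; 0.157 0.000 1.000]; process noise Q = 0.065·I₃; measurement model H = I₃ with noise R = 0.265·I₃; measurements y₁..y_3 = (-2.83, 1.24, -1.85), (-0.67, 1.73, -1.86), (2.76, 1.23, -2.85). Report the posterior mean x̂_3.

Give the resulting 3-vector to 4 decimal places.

result = (0.8122, 1.1090, -2.1921)

source (pnp_recover): camera pose = R=[0.8347 0.3072 0.4571; -0.3609 0.9320 0.0325; -0.4160 -0.1921 0.8888], t=(-0.1200, -0.3000, 5.3990)
after S1 (triangulate): (1.9015, 1.0139, -1.4688)
after S2 (kf_track): (0.8122, 1.1090, -2.1921)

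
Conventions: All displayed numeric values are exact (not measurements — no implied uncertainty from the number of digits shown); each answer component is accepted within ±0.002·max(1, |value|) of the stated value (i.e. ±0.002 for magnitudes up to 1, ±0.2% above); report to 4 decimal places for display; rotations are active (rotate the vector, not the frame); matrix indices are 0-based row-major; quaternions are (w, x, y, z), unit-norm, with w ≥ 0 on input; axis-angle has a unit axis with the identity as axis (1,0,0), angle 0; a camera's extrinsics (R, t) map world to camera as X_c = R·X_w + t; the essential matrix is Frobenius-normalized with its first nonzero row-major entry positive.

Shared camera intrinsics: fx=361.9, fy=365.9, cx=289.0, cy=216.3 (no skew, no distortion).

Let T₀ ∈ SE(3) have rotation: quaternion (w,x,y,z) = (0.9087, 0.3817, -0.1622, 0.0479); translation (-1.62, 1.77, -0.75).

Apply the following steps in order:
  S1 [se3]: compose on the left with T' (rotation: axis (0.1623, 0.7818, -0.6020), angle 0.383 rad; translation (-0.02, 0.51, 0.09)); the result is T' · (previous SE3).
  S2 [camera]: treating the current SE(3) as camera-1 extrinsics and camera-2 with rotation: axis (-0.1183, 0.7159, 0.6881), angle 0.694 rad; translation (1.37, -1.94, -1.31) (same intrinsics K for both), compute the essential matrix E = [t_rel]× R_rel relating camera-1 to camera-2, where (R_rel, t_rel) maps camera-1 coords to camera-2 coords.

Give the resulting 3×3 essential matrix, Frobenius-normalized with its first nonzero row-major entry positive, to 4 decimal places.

matrix = [0.2632 0.1845 -0.0847; 0.3280 0.3917 -0.3814; 0.4914 -0.0357 0.4903]

after S1 (compose_se3): R=[0.9621 0.1622 -0.2190; -0.2706 0.6654 -0.6957; 0.0329 0.7286 0.6841], t=(-1.3251, 2.6508, -0.0936)
after S2 (essential): [0.2632 0.1845 -0.0847; 0.3280 0.3917 -0.3814; 0.4914 -0.0357 0.4903]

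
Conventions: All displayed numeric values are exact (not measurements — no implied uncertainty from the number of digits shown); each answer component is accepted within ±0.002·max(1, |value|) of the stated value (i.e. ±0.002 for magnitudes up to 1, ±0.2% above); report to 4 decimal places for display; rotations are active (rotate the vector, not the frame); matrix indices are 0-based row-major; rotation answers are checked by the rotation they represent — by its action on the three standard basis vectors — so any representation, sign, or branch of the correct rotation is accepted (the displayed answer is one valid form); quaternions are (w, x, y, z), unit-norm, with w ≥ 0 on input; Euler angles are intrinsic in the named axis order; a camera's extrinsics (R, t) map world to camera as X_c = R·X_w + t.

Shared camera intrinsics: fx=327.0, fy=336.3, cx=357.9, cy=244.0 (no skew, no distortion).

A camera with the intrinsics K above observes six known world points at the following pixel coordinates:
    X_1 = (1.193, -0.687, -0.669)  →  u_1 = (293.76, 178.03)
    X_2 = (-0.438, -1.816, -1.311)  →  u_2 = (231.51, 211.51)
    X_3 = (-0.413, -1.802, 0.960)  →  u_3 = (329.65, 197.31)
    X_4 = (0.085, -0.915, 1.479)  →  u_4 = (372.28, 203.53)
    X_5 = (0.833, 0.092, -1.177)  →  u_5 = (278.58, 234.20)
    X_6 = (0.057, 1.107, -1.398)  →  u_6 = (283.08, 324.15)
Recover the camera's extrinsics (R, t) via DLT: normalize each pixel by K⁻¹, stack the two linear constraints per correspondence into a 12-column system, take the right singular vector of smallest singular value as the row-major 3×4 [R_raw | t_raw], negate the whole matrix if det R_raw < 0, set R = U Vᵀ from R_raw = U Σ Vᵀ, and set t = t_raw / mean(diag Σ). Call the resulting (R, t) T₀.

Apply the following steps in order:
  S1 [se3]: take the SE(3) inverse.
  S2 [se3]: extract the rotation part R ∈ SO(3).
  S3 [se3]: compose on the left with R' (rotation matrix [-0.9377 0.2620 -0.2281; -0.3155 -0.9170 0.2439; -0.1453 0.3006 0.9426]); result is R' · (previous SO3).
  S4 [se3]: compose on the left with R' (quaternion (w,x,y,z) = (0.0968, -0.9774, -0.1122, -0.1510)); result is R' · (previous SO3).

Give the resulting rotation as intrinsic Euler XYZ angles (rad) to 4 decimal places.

source (pnp_recover): camera pose = R=[0.2807 0.4814 0.8303; -0.6665 0.7203 -0.1923; -0.6907 -0.4995 0.5230], t=(-0.4896, 0.1196, 6.1372)
after S1 (invert_se3): R=[0.2807 -0.6665 -0.6907; 0.4814 0.7203 -0.4995; 0.8303 -0.1923 0.5230], t=(4.4558, 3.2147, -2.7803)
after S2 (rot_of_se3): [0.2807 -0.6665 -0.6907; 0.4814 0.7203 -0.4995; 0.8303 -0.1923 0.5230]
after S3 (compose_so3): [-0.3265 0.8576 0.3975; -0.3275 -0.4971 0.8035; 0.8866 0.1321 0.4432]
after S4 (compose_so3): [-0.1423 0.7094 0.6902; 0.4489 0.6678 -0.5938; -0.8822 0.2254 -0.4135]

rotation (euler_xyz) = (2.1791, 0.7618, -1.7688)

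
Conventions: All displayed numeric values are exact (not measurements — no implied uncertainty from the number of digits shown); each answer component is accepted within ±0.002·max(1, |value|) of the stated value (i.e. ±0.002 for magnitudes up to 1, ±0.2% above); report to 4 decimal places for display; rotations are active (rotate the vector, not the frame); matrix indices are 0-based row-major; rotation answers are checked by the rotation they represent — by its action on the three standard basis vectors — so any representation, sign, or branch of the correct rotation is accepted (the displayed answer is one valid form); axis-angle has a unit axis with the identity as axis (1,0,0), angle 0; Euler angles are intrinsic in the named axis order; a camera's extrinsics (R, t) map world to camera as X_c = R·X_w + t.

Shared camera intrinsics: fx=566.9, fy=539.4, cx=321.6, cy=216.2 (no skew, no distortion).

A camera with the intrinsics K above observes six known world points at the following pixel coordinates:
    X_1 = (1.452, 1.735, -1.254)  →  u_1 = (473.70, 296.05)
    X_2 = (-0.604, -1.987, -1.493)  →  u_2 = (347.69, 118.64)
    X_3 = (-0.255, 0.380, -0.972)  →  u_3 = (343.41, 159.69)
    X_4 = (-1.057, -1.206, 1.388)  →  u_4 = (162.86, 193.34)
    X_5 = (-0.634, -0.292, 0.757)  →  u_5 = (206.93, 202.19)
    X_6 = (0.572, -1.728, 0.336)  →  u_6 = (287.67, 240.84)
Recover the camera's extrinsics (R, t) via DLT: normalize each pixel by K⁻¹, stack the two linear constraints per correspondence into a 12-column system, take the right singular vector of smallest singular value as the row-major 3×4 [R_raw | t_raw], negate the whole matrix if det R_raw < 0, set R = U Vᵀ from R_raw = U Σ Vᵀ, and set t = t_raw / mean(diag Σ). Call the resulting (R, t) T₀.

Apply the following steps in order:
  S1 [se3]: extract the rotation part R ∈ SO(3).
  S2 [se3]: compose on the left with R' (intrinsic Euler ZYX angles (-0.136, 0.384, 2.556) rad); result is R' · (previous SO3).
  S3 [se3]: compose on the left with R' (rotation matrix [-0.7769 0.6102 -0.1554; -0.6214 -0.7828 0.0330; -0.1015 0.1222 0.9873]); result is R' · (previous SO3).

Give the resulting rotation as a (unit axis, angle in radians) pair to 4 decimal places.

rotation (axis_angle) = ((0.0691, 0.4580, 0.8863), 2.7970)

source (pnp_recover): camera pose = R=[0.5245 0.0450 -0.8502; 0.8390 0.1428 0.5251; 0.1450 -0.9887 0.0372], t=(-0.4600, -0.0100, 6.9399)
after S1 (rot_of_se3): [0.5245 0.0450 -0.8502; 0.8390 0.1428 0.5251; 0.1450 -0.9887 0.0372]
after S2 (compose_so3): [0.5034 0.4344 -0.7469; -0.8555 0.3720 -0.3602; 0.1214 0.8203 0.5589]
after S3 (compose_so3): [-0.9319 -0.2380 0.2736; 0.3609 -0.5341 0.7646; -0.0358 0.8113 0.5836]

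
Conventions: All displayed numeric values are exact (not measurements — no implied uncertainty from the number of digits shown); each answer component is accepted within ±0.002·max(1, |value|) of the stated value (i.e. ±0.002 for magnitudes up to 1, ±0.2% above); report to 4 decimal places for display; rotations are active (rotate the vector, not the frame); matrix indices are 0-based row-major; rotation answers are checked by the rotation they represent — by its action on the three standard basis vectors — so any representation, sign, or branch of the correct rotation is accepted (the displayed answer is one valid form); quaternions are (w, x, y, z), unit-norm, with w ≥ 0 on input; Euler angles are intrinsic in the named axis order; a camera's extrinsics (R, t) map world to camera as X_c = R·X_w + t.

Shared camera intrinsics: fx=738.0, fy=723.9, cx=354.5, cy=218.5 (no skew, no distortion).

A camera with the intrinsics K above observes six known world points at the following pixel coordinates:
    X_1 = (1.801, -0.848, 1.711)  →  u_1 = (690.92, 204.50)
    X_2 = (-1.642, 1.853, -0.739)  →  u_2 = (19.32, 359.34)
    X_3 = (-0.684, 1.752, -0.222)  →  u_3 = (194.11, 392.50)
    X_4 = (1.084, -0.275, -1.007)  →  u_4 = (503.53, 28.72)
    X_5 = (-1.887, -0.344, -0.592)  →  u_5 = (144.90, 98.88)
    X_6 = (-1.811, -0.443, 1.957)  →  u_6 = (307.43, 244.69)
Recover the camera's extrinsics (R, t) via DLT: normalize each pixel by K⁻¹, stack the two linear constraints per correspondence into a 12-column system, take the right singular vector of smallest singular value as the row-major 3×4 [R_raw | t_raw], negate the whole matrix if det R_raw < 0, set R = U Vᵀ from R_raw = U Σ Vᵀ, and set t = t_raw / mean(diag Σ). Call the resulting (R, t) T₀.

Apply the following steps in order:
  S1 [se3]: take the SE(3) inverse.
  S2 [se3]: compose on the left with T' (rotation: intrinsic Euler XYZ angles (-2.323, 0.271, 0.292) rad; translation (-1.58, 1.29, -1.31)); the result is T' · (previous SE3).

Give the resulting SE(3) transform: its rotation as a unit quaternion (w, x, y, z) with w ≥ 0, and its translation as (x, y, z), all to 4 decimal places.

rotation (quat) = (0.6465, -0.7593, -0.0098, 0.0737), translation = (-1.1491, -3.7588, -0.8090)

source (pnp_recover): camera pose = R=[0.8737 -0.2657 0.4076; 0.0232 0.8596 0.5105; -0.4859 -0.4365 0.7572], t=(0.1800, -0.3000, 5.0799)
after S1 (invert_se3): R=[0.8737 0.0232 -0.4859; -0.2657 0.8596 -0.4365; 0.4076 0.5105 0.7572], t=(2.3182, 2.5232, -3.7665)
after S2 (compose_se3): R=[0.9889 -0.0803 -0.1246; 0.1102 -0.1638 0.9803; -0.0991 -0.9832 -0.1532], t=(-1.1491, -3.7588, -0.8090)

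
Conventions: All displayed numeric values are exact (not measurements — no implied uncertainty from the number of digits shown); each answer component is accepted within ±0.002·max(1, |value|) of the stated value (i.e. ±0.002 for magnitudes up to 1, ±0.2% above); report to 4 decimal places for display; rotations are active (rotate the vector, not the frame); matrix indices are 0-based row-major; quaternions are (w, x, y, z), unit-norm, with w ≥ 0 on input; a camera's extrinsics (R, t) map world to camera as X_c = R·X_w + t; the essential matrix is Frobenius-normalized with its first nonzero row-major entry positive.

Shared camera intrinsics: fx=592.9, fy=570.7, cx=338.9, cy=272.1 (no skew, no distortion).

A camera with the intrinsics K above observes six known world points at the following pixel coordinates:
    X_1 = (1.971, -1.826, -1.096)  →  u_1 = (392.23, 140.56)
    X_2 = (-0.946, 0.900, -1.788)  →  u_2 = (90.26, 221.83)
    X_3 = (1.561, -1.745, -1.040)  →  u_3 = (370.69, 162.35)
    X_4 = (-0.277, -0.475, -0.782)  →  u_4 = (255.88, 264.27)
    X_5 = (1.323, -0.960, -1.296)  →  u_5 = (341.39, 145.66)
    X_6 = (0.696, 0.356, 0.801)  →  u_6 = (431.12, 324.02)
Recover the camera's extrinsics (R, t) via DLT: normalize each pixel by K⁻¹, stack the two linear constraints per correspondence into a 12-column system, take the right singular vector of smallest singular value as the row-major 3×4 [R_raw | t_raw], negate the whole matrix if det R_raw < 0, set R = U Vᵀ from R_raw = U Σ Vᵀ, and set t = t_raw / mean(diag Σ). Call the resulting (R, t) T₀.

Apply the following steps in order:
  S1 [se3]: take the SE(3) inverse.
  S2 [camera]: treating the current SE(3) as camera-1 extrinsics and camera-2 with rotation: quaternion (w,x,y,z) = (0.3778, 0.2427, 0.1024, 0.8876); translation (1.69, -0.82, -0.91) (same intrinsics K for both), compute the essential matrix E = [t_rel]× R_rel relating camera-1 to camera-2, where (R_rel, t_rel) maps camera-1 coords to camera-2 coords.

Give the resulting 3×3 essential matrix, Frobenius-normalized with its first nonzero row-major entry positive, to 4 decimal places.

matrix = [0.4688 -0.1271 0.0322; 0.0409 -0.2259 0.6551; -0.5022 0.0744 0.1531]

source (pnp_recover): camera pose = R=[0.7659 -0.0382 0.6418; -0.6425 -0.0094 0.7662; -0.0232 -0.9992 -0.0318], t=(-0.1900, 0.3302, 5.8214)
after S1 (invert_se3): R=[0.7659 -0.6425 -0.0232; -0.0382 -0.0094 -0.9992; 0.6418 0.7662 -0.0318], t=(0.4930, 5.8127, 0.0540)
after S2 (essential): [0.4688 -0.1271 0.0322; 0.0409 -0.2259 0.6551; -0.5022 0.0744 0.1531]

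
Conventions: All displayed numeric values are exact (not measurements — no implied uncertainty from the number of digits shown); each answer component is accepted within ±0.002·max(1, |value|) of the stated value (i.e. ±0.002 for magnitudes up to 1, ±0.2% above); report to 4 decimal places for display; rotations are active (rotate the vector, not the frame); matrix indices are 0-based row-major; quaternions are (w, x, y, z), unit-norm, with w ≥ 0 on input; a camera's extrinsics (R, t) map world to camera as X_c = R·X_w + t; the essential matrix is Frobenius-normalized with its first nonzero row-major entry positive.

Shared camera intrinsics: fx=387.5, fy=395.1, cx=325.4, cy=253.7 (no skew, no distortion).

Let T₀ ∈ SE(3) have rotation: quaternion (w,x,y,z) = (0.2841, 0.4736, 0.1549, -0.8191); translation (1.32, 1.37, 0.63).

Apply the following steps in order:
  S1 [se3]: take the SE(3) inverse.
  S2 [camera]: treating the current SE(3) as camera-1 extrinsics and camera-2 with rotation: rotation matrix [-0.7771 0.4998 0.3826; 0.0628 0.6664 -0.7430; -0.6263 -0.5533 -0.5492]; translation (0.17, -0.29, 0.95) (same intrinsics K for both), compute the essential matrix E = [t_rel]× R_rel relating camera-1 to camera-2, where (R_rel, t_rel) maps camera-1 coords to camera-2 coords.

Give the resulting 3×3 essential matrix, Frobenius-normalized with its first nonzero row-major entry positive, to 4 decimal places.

after S1 (invert_se3): R=[-0.3899 -0.3187 -0.8639; 0.6122 -0.7906 0.0153; -0.6879 -0.5229 0.5034], t=(1.4956, 0.2653, 1.3072)
after S2 (essential): [0.4264 -0.3350 -0.4511; 0.0843 0.5907 -0.3410; 0.0509 0.1193 -0.1149]

matrix = [0.4264 -0.3350 -0.4511; 0.0843 0.5907 -0.3410; 0.0509 0.1193 -0.1149]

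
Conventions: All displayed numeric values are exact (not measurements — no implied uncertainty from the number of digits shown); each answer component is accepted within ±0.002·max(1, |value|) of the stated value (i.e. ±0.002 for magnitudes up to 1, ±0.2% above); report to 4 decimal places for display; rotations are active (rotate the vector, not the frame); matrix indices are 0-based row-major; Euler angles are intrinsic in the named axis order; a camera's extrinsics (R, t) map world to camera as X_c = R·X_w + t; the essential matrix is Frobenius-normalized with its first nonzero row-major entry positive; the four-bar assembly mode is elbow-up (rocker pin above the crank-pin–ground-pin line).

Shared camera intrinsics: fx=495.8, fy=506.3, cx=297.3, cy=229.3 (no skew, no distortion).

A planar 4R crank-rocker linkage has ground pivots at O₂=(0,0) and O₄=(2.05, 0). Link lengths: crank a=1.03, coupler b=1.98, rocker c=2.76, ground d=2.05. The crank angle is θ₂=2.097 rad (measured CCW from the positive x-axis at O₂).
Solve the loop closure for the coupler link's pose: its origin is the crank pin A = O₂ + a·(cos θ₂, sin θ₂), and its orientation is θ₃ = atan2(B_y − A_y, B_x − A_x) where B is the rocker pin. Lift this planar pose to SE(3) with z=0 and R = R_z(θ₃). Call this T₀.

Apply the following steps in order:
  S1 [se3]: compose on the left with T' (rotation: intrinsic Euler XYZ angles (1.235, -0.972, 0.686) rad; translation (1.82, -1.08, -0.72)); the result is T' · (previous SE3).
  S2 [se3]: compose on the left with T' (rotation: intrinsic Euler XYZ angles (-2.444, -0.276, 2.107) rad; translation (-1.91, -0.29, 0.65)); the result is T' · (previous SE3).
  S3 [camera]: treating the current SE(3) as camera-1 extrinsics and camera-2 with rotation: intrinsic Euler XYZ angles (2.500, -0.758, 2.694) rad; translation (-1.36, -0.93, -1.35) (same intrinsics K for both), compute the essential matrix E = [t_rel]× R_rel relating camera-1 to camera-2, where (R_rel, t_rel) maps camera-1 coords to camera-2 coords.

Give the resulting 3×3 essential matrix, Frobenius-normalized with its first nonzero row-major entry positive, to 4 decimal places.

matrix = [0.0212 0.0528 0.5190; -0.3275 0.3975 -0.3423; 0.2597 -0.4103 -0.3306]

source (fourbar_fk): coupler pose = R=[0.6316 -0.7753 0.0000; 0.7753 0.6316 0.0000; 0.0000 0.0000 1.0000], t=(-0.5173, 0.8907, 0.0000)
after S1 (compose_se3): R=[-0.0013 -0.5636 -0.8260; 0.3313 0.7791 -0.5322; 0.9435 -0.2744 0.1857], t=(1.2764, -0.2087, -0.6412)
after S2 (compose_se3): R=[-0.5305 -0.2926 0.7956; 0.6640 0.4400 0.6046; -0.5269 0.8490 -0.0391], t=(-2.1900, -1.6917, 0.4482)
after S3 (essential): [0.0212 0.0528 0.5190; -0.3275 0.3975 -0.3423; 0.2597 -0.4103 -0.3306]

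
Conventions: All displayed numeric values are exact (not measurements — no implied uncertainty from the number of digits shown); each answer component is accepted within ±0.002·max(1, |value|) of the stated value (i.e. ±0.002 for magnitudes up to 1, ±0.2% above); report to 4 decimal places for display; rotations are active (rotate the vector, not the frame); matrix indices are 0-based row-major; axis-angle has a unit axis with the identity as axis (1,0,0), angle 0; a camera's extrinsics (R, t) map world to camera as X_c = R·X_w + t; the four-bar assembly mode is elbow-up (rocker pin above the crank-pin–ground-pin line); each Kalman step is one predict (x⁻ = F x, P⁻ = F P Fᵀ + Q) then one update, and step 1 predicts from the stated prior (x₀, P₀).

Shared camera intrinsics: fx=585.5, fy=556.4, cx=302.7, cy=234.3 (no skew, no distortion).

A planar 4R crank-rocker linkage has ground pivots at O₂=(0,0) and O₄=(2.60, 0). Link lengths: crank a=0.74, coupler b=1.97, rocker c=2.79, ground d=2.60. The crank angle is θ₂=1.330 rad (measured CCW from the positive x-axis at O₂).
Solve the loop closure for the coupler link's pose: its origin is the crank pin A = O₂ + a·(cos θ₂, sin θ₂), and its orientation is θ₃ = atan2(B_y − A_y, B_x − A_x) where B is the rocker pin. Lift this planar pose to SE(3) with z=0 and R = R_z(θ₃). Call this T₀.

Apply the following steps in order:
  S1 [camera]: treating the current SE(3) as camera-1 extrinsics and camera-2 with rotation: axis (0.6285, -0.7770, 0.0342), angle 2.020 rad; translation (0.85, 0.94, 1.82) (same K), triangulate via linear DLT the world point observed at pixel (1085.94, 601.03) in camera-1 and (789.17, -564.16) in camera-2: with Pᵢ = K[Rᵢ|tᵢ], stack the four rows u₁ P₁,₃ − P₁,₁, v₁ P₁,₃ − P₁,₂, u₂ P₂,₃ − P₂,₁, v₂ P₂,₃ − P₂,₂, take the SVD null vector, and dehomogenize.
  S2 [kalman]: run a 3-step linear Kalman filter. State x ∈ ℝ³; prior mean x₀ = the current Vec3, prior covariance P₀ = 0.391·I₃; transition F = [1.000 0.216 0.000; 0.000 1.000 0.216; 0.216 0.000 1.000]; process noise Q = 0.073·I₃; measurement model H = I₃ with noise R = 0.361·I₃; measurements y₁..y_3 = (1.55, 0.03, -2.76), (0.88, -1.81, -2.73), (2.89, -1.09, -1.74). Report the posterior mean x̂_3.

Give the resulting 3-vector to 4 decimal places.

source (fourbar_fk): coupler pose = R=[0.5147 -0.8574 0.0000; 0.8574 0.5147 0.0000; 0.0000 0.0000 1.0000], t=(0.1765, 0.7186, 0.0000)
after S1 (triangulate): (1.5090, -1.6464, 1.7677)
after S2 (kf_track): (1.4689, -1.3618, -1.2905)

result = (1.4689, -1.3618, -1.2905)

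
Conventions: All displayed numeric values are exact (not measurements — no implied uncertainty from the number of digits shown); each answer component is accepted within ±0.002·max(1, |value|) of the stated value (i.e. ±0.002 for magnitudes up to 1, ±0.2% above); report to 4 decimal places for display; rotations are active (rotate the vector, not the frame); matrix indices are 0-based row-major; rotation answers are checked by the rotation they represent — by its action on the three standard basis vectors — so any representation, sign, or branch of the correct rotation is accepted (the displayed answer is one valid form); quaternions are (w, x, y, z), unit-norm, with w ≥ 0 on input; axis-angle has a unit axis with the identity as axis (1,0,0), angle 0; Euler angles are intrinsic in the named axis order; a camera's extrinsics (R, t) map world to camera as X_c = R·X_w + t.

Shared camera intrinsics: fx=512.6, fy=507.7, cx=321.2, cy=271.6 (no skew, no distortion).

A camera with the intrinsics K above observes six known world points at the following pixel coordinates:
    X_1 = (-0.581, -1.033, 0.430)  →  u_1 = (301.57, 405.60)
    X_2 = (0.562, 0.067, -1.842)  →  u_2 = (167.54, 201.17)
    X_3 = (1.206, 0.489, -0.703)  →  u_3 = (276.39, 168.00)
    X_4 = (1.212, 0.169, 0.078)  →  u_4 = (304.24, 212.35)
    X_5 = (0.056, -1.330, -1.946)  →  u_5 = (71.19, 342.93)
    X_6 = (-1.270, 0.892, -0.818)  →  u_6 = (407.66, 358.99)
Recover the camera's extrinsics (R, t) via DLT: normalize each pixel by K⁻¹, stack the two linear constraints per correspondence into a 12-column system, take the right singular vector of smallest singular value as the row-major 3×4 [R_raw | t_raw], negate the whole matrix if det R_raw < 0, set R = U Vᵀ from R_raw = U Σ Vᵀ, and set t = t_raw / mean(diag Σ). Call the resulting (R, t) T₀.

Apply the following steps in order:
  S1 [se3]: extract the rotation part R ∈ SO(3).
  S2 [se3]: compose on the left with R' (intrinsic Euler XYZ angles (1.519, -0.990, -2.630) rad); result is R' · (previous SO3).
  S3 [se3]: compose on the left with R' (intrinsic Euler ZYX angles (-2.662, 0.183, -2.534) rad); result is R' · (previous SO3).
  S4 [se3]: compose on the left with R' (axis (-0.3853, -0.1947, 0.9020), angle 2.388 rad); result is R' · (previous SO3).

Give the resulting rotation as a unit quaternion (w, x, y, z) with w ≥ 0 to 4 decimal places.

rotation (quat) = (0.3123, -0.6823, -0.3416, 0.5659)

source (pnp_recover): camera pose = R=[-0.3397 0.7074 0.6199; -0.7788 -0.5811 0.2362; 0.5273 -0.4025 0.7483], t=(0.0500, 0.3399, 5.2297)
after S1 (rot_of_se3): [-0.3397 0.7074 0.6199; -0.7788 -0.5811 0.2362; 0.5273 -0.4025 0.7483]
after S2 (compose_so3): [-0.4875 -0.1580 -0.8587; -0.1741 0.9813 -0.0817; 0.8556 0.1097 -0.5059]
after S3 (compose_so3): [0.8140 -0.1001 0.5722; -0.2884 0.7855 0.5475; -0.5043 -0.6107 0.6105]
after S4 (compose_so3): [0.1262 0.1127 -0.9856; 0.8196 -0.5716 0.0396; -0.5589 -0.8128 -0.1645]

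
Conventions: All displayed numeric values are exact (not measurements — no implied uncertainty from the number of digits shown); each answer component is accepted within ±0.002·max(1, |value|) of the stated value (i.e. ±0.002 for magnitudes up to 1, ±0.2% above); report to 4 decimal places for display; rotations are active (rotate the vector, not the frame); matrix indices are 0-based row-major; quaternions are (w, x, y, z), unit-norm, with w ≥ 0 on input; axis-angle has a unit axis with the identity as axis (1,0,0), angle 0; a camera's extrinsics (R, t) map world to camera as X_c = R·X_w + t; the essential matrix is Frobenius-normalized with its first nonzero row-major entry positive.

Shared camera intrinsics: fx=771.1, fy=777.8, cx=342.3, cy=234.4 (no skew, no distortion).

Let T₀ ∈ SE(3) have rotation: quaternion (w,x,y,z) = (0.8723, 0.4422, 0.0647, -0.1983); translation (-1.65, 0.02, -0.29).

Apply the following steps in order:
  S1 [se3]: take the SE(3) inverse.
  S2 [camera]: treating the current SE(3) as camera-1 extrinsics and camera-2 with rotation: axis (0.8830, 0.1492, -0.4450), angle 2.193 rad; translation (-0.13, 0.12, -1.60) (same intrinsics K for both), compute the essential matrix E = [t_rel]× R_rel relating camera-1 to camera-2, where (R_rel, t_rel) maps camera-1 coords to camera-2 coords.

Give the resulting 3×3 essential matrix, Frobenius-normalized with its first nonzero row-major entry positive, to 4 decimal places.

matrix = [0.2248 0.2161 0.2142; 0.5574 0.1359 0.2320; 0.3491 -0.5113 -0.3009]

after S1 (invert_se3): R=[0.9130 -0.2887 -0.2883; 0.4032 0.5303 0.7458; -0.0625 -0.7972 0.6005], t=(1.4286, 0.8710, 0.0870)
after S2 (essential): [0.2248 0.2161 0.2142; 0.5574 0.1359 0.2320; 0.3491 -0.5113 -0.3009]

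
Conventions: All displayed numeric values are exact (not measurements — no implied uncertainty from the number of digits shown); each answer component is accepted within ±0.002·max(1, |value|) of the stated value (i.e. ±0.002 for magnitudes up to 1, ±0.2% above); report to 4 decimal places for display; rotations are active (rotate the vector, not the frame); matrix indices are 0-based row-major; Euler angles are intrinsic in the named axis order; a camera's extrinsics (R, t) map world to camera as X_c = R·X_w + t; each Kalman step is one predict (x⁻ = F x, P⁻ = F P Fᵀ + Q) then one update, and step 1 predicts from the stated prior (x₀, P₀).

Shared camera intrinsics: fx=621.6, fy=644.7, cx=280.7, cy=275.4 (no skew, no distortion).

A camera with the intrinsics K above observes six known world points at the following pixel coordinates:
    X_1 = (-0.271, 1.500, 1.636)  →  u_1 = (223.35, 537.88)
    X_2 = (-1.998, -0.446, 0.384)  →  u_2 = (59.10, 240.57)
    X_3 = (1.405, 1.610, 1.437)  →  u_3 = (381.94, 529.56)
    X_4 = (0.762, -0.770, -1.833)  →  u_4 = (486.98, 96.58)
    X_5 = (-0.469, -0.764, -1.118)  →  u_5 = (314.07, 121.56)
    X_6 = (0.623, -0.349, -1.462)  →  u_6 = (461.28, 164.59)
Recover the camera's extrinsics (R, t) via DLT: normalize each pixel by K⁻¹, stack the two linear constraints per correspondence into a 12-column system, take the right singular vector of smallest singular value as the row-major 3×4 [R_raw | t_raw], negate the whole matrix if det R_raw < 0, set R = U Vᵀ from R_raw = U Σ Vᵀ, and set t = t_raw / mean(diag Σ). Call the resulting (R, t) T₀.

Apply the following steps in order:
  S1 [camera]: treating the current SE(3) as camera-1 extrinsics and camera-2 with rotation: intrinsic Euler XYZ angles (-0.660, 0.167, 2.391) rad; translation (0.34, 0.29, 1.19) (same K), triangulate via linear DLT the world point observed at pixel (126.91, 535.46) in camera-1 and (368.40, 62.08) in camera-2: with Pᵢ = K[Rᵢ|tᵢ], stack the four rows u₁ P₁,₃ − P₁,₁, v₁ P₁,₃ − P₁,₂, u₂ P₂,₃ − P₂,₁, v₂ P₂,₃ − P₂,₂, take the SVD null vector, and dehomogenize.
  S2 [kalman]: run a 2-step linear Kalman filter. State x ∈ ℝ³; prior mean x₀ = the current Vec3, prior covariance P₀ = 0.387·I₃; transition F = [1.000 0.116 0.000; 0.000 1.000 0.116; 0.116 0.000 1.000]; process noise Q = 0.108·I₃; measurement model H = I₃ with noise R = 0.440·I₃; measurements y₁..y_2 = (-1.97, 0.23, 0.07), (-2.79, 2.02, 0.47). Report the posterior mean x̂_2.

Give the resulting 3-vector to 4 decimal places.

result = (-2.0792, 1.3886, 0.2291)

source (pnp_recover): camera pose = R=[0.8391 0.2014 -0.5054; 0.1312 0.8266 0.5473; 0.5280 -0.5255 0.6672], t=(0.2400, 0.1600, 5.3906)
after S1 (triangulate): (-1.4939, 1.6319, 0.7099)
after S2 (kf_track): (-2.0792, 1.3886, 0.2291)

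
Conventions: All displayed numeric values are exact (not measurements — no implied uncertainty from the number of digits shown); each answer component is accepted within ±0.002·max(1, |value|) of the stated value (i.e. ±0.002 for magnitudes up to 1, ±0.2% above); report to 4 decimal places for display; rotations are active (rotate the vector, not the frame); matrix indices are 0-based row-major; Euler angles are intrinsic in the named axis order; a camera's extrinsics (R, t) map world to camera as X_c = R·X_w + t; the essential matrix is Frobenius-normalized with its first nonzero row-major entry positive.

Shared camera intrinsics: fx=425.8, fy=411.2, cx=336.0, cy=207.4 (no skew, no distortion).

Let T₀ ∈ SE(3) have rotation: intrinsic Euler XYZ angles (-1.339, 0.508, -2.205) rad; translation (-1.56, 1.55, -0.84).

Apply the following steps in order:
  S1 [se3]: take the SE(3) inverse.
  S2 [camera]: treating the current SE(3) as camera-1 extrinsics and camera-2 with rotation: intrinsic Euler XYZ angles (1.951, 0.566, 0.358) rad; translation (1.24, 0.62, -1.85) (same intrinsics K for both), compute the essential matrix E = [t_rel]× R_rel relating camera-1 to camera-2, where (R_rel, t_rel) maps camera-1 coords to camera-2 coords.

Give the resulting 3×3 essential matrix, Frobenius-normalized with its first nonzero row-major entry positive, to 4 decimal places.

after S1 (invert_se3): R=[-0.5177 0.0955 0.8502; 0.7038 -0.5175 0.4867; 0.4864 0.8504 0.2007], t=(-0.2414, 2.3089, -0.3906)
after S2 (essential): [0.4820 -0.0752 0.2662; 0.2091 0.6288 -0.2452; -0.3898 0.0287 -0.1978]

matrix = [0.4820 -0.0752 0.2662; 0.2091 0.6288 -0.2452; -0.3898 0.0287 -0.1978]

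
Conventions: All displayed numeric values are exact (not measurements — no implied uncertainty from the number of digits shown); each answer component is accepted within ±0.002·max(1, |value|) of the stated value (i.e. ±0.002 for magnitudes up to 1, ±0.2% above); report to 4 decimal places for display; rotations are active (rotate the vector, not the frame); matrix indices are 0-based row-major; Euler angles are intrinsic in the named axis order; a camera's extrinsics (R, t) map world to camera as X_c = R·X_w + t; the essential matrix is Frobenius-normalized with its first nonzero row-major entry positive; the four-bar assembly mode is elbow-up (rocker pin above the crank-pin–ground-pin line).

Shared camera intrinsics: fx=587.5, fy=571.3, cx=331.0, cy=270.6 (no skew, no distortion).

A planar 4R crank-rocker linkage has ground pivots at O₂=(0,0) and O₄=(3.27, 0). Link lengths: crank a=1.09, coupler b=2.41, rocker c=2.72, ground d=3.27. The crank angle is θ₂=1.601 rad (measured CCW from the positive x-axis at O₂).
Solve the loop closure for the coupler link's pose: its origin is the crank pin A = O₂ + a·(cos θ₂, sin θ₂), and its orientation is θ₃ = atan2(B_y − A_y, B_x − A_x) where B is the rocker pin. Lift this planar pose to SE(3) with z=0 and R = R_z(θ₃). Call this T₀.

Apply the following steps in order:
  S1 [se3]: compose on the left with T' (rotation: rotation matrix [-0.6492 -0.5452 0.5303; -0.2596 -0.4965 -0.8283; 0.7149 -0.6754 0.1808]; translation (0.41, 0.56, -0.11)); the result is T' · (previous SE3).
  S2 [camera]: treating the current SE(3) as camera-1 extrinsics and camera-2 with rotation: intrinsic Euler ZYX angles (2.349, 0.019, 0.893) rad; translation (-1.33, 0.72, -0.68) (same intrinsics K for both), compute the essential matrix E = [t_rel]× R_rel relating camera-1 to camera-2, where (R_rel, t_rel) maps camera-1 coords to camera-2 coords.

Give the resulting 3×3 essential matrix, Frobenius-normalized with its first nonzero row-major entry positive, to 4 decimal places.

source (fourbar_fk): coupler pose = R=[0.8393 -0.5437 0.0000; 0.5437 0.8393 0.0000; 0.0000 0.0000 1.0000], t=(-0.0329, 1.0895, 0.0000)
after S1 (compose_se3): R=[-0.8413 -0.1046 0.5303; -0.4878 -0.2756 -0.8283; 0.2328 -0.9556 0.1808], t=(-0.1627, 0.0276, -0.8694)
after S2 (essential): [0.0145 -0.6341 -0.0093; -0.3126 -0.2332 -0.3574; -0.3543 0.2079 -0.3861]

matrix = [0.0145 -0.6341 -0.0093; -0.3126 -0.2332 -0.3574; -0.3543 0.2079 -0.3861]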